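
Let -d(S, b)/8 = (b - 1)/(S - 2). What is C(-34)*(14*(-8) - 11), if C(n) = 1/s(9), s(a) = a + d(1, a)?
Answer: -123/73 ≈ -1.6849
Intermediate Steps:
d(S, b) = -8*(-1 + b)/(-2 + S) (d(S, b) = -8*(b - 1)/(S - 2) = -8*(-1 + b)/(-2 + S))
s(a) = -8 + 9*a (s(a) = a + 8*(1 - a)/(-2 + 1) = a + 8*(1 - a)/(-1) = a + 8*(-1)*(1 - a) = a + (-8 + 8*a) = -8 + 9*a)
C(n) = 1/73 (C(n) = 1/(-8 + 9*9) = 1/(-8 + 81) = 1/73)
C(-34)*(14*(-8) - 11) = (14*(-8) - 11)/73 = (-112 - 11)/73 = (1/73)*(-123) = -123/73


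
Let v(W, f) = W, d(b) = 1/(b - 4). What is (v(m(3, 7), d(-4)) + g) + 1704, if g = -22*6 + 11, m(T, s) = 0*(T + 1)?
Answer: 1583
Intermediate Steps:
m(T, s) = 0 (m(T, s) = 0*(1 + T) = 0)
d(b) = 1/(-4 + b)
g = -121 (g = -132 + 11 = -121)
(v(m(3, 7), d(-4)) + g) + 1704 = (0 - 121) + 1704 = -121 + 1704 = 1583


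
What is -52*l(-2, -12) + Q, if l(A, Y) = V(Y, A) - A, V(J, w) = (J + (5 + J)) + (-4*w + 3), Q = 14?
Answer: 326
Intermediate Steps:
V(J, w) = 8 - 4*w + 2*J (V(J, w) = (5 + 2*J) + (3 - 4*w) = 8 - 4*w + 2*J)
l(A, Y) = 8 - 5*A + 2*Y (l(A, Y) = (8 - 4*A + 2*Y) - A = 8 - 5*A + 2*Y)
-52*l(-2, -12) + Q = -52*(8 - 5*(-2) + 2*(-12)) + 14 = -52*(8 + 10 - 24) + 14 = -52*(-6) + 14 = 312 + 14 = 326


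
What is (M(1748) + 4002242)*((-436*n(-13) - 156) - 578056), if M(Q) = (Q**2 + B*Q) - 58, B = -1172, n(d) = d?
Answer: -2867891217408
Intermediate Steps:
M(Q) = -58 + Q**2 - 1172*Q (M(Q) = (Q**2 - 1172*Q) - 58 = -58 + Q**2 - 1172*Q)
(M(1748) + 4002242)*((-436*n(-13) - 156) - 578056) = ((-58 + 1748**2 - 1172*1748) + 4002242)*((-436*(-13) - 156) - 578056) = ((-58 + 3055504 - 2048656) + 4002242)*((5668 - 156) - 578056) = (1006790 + 4002242)*(5512 - 578056) = 5009032*(-572544) = -2867891217408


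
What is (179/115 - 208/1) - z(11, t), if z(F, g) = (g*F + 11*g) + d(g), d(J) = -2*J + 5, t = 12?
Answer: -51916/115 ≈ -451.44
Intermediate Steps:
d(J) = 5 - 2*J
z(F, g) = 5 + 9*g + F*g (z(F, g) = (g*F + 11*g) + (5 - 2*g) = (F*g + 11*g) + (5 - 2*g) = (11*g + F*g) + (5 - 2*g) = 5 + 9*g + F*g)
(179/115 - 208/1) - z(11, t) = (179/115 - 208/1) - (5 + 9*12 + 11*12) = (179*(1/115) - 208*1) - (5 + 108 + 132) = (179/115 - 208) - 1*245 = -23741/115 - 245 = -51916/115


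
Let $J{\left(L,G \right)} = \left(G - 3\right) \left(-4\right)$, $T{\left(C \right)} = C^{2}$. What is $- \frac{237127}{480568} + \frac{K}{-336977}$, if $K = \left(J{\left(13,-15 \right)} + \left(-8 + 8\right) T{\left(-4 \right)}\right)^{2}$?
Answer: $- \frac{7490691781}{14721851176} \approx -0.50881$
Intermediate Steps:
$J{\left(L,G \right)} = 12 - 4 G$ ($J{\left(L,G \right)} = \left(-3 + G\right) \left(-4\right) = 12 - 4 G$)
$K = 5184$ ($K = \left(\left(12 - -60\right) + \left(-8 + 8\right) \left(-4\right)^{2}\right)^{2} = \left(\left(12 + 60\right) + 0 \cdot 16\right)^{2} = \left(72 + 0\right)^{2} = 72^{2} = 5184$)
$- \frac{237127}{480568} + \frac{K}{-336977} = - \frac{237127}{480568} + \frac{5184}{-336977} = \left(-237127\right) \frac{1}{480568} + 5184 \left(- \frac{1}{336977}\right) = - \frac{21557}{43688} - \frac{5184}{336977} = - \frac{7490691781}{14721851176}$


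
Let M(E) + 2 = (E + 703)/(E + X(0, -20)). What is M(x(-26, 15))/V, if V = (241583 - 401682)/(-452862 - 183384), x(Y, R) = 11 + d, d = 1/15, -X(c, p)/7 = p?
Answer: 53126541/4902491 ≈ 10.837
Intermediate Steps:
X(c, p) = -7*p
d = 1/15 ≈ 0.066667
x(Y, R) = 166/15 (x(Y, R) = 11 + 1/15 = 166/15)
M(E) = -2 + (703 + E)/(140 + E) (M(E) = -2 + (E + 703)/(E - 7*(-20)) = -2 + (703 + E)/(E + 140) = -2 + (703 + E)/(140 + E))
V = 160099/636246 (V = -160099/(-636246) = -160099*(-1/636246) = 160099/636246 ≈ 0.25163)
M(x(-26, 15))/V = ((423 - 1*166/15)/(140 + 166/15))/(160099/636246) = ((423 - 166/15)/(2266/15))*(636246/160099) = ((15/2266)*(6179/15))*(636246/160099) = (6179/2266)*(636246/160099) = 53126541/4902491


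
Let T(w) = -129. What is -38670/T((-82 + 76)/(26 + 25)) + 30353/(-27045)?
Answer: 347304871/1162935 ≈ 298.65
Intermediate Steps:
-38670/T((-82 + 76)/(26 + 25)) + 30353/(-27045) = -38670/(-129) + 30353/(-27045) = -38670*(-1/129) + 30353*(-1/27045) = 12890/43 - 30353/27045 = 347304871/1162935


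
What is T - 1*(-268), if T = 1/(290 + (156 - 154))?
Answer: 78257/292 ≈ 268.00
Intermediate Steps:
T = 1/292 (T = 1/(290 + 2) = 1/292 ≈ 0.0034247)
T - 1*(-268) = 1/292 - 1*(-268) = 1/292 + 268 = 78257/292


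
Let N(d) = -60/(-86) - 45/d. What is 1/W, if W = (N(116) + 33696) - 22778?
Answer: 4988/54460529 ≈ 9.1589e-5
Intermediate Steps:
N(d) = 30/43 - 45/d (N(d) = -60*(-1/86) - 45/d = 30/43 - 45/d)
W = 54460529/4988 (W = ((30/43 - 45/116) + 33696) - 22778 = (1545/4988 + 33696) - 22778 = 168077193/4988 - 22778 = 54460529/4988 ≈ 10918.)
1/W = 1/(54460529/4988) = 4988/54460529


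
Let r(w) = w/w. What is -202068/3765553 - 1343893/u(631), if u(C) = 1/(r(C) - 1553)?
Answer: 7853896493068540/3765553 ≈ 2.0857e+9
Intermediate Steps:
r(w) = 1
u(C) = -1/1552 (u(C) = 1/(1 - 1553) = 1/(-1552) = -1/1552)
-202068/3765553 - 1343893/u(631) = -202068/3765553 - 1343893/(-1/1552) = -202068*1/3765553 - 1343893*(-1552) = -202068/3765553 + 2085721936 = 7853896493068540/3765553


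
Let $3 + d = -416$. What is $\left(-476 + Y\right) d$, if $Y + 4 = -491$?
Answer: $406849$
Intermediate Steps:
$d = -419$ ($d = -3 - 416 = -419$)
$Y = -495$ ($Y = -4 - 491 = -495$)
$\left(-476 + Y\right) d = \left(-476 - 495\right) \left(-419\right) = \left(-971\right) \left(-419\right) = 406849$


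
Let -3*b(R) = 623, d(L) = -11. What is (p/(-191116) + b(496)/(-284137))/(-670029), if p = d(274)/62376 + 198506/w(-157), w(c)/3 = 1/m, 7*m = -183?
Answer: -1460045927836039/108072864950655242208 ≈ -1.3510e-5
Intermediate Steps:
m = -183/7 (m = (⅐)*(-183) = -183/7 ≈ -26.143)
b(R) = -623/3 (b(R) = -⅓*623 = -623/3)
w(c) = -7/61 (w(c) = 3/(-183/7) = 3*(-7/183) = -7/61)
p = -107900375099/62376 (p = -11/62376 + 198506/(-7/61) = -11*1/62376 + 198506*(-61/7) = -11/62376 - 1729838 = -107900375099/62376 ≈ -1.7298e+6)
(p/(-191116) + b(496)/(-284137))/(-670029) = (-107900375099/62376/(-191116) - 623/3/(-284137))/(-670029) = (-107900375099/62376*(-1/191116) - 623/3*(-1/284137))*(-1/670029) = (107900375099/11921051616 + 89/121773)*(-1/670029) = (1460045927836039/161295802048352)*(-1/670029) = -1460045927836039/108072864950655242208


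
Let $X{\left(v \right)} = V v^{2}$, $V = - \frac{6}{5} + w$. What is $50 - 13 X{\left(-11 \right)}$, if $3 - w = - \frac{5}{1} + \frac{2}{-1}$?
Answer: $- \frac{68962}{5} \approx -13792.0$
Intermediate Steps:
$w = 10$ ($w = 3 - \left(- \frac{5}{1} + \frac{2}{-1}\right) = 3 - \left(\left(-5\right) 1 + 2 \left(-1\right)\right) = 3 - \left(-5 - 2\right) = 3 - -7 = 3 + 7 = 10$)
$V = \frac{44}{5}$ ($V = - \frac{6}{5} + 10 = \frac{44}{5} \approx 8.8$)
$X{\left(v \right)} = \frac{44 v^{2}}{5}$
$50 - 13 X{\left(-11 \right)} = 50 - 13 \frac{44 \left(-11\right)^{2}}{5} = 50 - 13 \cdot \frac{44}{5} \cdot 121 = 50 - \frac{69212}{5} = - \frac{68962}{5}$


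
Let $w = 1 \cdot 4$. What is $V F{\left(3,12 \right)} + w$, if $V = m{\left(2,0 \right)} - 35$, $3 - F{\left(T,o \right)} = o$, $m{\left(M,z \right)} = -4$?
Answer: $355$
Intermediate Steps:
$F{\left(T,o \right)} = 3 - o$
$w = 4$
$V = -39$ ($V = -4 - 35 = -39$)
$V F{\left(3,12 \right)} + w = - 39 \left(3 - 12\right) + 4 = \left(-39\right) \left(-9\right) + 4 = 351 + 4 = 355$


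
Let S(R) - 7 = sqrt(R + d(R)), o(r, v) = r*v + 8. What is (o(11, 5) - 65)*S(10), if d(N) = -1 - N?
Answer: -14 - 2*I ≈ -14.0 - 2.0*I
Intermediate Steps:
o(r, v) = 8 + r*v
S(R) = 7 + I (S(R) = 7 + sqrt(R + (-1 - R)) = 7 + sqrt(-1) = 7 + I)
(o(11, 5) - 65)*S(10) = ((8 + 11*5) - 65)*(7 + I) = ((8 + 55) - 65)*(7 + I) = (63 - 65)*(7 + I) = -2*(7 + I) = -14 - 2*I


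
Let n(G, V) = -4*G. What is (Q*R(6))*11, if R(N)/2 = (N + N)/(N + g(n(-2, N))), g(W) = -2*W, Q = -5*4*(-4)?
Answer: -2112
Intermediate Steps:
Q = 80 (Q = -20*(-4) = 80)
R(N) = 4*N/(-16 + N) (R(N) = 2*((N + N)/(N - (-8)*(-2))) = 2*((2*N)/(N - 2*8)) = 2*((2*N)/(N - 16)) = 2*((2*N)/(-16 + N)) = 2*(2*N/(-16 + N)) = 4*N/(-16 + N))
(Q*R(6))*11 = (80*(4*6/(-16 + 6)))*11 = (80*(4*6/(-10)))*11 = (80*(4*6*(-⅒)))*11 = (80*(-12/5))*11 = -192*11 = -2112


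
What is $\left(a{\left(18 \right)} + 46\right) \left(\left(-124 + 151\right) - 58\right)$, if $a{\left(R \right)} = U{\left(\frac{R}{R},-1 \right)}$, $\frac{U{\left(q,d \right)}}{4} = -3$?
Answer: $-1054$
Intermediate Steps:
$U{\left(q,d \right)} = -12$ ($U{\left(q,d \right)} = 4 \left(-3\right) = -12$)
$a{\left(R \right)} = -12$
$\left(a{\left(18 \right)} + 46\right) \left(\left(-124 + 151\right) - 58\right) = \left(-12 + 46\right) \left(\left(-124 + 151\right) - 58\right) = 34 \left(27 - 58\right) = 34 \left(-31\right) = -1054$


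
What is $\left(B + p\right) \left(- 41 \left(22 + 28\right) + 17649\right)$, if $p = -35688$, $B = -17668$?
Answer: $-832300244$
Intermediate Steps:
$\left(B + p\right) \left(- 41 \left(22 + 28\right) + 17649\right) = \left(-17668 - 35688\right) \left(- 41 \left(22 + 28\right) + 17649\right) = - 53356 \left(\left(-41\right) 50 + 17649\right) = - 53356 \left(-2050 + 17649\right) = \left(-53356\right) 15599 = -832300244$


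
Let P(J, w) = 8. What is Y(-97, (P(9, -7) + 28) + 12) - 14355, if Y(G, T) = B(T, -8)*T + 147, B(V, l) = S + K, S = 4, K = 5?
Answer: -13776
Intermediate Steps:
B(V, l) = 9 (B(V, l) = 4 + 5 = 9)
Y(G, T) = 147 + 9*T (Y(G, T) = 9*T + 147 = 147 + 9*T)
Y(-97, (P(9, -7) + 28) + 12) - 14355 = (147 + 9*((8 + 28) + 12)) - 14355 = (147 + 9*(36 + 12)) - 14355 = (147 + 9*48) - 14355 = (147 + 432) - 14355 = 579 - 14355 = -13776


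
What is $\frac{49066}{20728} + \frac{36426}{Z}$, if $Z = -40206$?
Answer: $\frac{101475789}{69449164} \approx 1.4612$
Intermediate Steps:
$\frac{49066}{20728} + \frac{36426}{Z} = \frac{49066}{20728} + \frac{36426}{-40206} = 49066 \cdot \frac{1}{20728} + 36426 \left(- \frac{1}{40206}\right) = \frac{24533}{10364} - \frac{6071}{6701} = \frac{101475789}{69449164}$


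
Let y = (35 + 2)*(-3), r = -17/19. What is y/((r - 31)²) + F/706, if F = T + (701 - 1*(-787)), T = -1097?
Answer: 19216525/43211436 ≈ 0.44471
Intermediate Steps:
F = 391 (F = -1097 + (701 - 1*(-787)) = -1097 + (701 + 787) = -1097 + 1488 = 391)
r = -17/19 (r = -17*1/19 = -17/19 ≈ -0.89474)
y = -111 (y = 37*(-3) = -111)
y/((r - 31)²) + F/706 = -111/(-17/19 - 31)² + 391/706 = -111/((-606/19)²) + 391*(1/706) = -111/367236/361 + 391/706 = -111*361/367236 + 391/706 = -13357/122412 + 391/706 = 19216525/43211436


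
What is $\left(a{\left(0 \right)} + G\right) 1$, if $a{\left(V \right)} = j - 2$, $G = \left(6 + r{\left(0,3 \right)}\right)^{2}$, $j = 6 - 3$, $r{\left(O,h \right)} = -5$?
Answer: $2$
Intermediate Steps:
$j = 3$ ($j = 6 - 3 = 3$)
$G = 1$ ($G = \left(6 - 5\right)^{2} = 1^{2} = 1$)
$a{\left(V \right)} = 1$ ($a{\left(V \right)} = 3 - 2 = 1$)
$\left(a{\left(0 \right)} + G\right) 1 = \left(1 + 1\right) 1 = 2 \cdot 1 = 2$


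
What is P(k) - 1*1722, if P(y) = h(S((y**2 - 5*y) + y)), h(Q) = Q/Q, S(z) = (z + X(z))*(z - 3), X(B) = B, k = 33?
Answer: -1721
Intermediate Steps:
S(z) = 2*z*(-3 + z) (S(z) = (z + z)*(z - 3) = (2*z)*(-3 + z) = 2*z*(-3 + z))
h(Q) = 1
P(y) = 1
P(k) - 1*1722 = 1 - 1*1722 = 1 - 1722 = -1721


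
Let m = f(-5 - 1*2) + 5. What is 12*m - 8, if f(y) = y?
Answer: -32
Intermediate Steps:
m = -2 (m = (-5 - 1*2) + 5 = (-5 - 2) + 5 = -7 + 5 = -2)
12*m - 8 = 12*(-2) - 8 = -24 - 8 = -32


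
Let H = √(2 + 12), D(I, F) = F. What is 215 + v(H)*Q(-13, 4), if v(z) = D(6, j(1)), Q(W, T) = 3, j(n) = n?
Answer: 218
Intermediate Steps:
H = √14 ≈ 3.7417
v(z) = 1
215 + v(H)*Q(-13, 4) = 215 + 1*3 = 215 + 3 = 218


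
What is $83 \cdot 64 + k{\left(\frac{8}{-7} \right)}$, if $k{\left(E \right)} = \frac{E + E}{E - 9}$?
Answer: $\frac{377168}{71} \approx 5312.2$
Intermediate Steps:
$k{\left(E \right)} = \frac{2 E}{-9 + E}$
$83 \cdot 64 + k{\left(\frac{8}{-7} \right)} = 83 \cdot 64 + \frac{2 \frac{8}{-7}}{-9 + \frac{8}{-7}} = 5312 + \frac{2 \cdot 8 \left(- \frac{1}{7}\right)}{-9 + 8 \left(- \frac{1}{7}\right)} = 5312 + 2 \left(- \frac{8}{7}\right) \frac{1}{-9 - \frac{8}{7}} = 5312 + 2 \left(- \frac{8}{7}\right) \frac{1}{- \frac{71}{7}} = 5312 + 2 \left(- \frac{8}{7}\right) \left(- \frac{7}{71}\right) = 5312 + \frac{16}{71} = \frac{377168}{71}$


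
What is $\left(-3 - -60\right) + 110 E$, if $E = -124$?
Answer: $-13583$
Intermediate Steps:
$\left(-3 - -60\right) + 110 E = \left(-3 - -60\right) + 110 \left(-124\right) = \left(-3 + 60\right) - 13640 = 57 - 13640 = -13583$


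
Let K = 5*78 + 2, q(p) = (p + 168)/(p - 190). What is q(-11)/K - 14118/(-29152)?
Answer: 69238037/143559024 ≈ 0.48230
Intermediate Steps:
q(p) = (168 + p)/(-190 + p)
K = 392 (K = 390 + 2 = 392)
q(-11)/K - 14118/(-29152) = ((168 - 11)/(-190 - 11))/392 - 14118/(-29152) = (157/(-201))*(1/392) - 14118*(-1/29152) = -1/201*157*(1/392) + 7059/14576 = -157/201*1/392 + 7059/14576 = -157/78792 + 7059/14576 = 69238037/143559024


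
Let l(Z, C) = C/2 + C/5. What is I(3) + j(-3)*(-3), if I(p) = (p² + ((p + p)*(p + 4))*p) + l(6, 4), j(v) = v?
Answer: 734/5 ≈ 146.80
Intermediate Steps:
l(Z, C) = 7*C/10 (l(Z, C) = C*(½) + C*(⅕) = C/2 + C/5 = 7*C/10)
I(p) = 14/5 + p² + 2*p²*(4 + p) (I(p) = (p² + ((p + p)*(p + 4))*p) + (7/10)*4 = (p² + ((2*p)*(4 + p))*p) + 14/5 = (p² + (2*p*(4 + p))*p) + 14/5 = (p² + 2*p²*(4 + p)) + 14/5 = 14/5 + p² + 2*p²*(4 + p))
I(3) + j(-3)*(-3) = (14/5 + 2*3³ + 9*3²) - 3*(-3) = (14/5 + 2*27 + 9*9) + 9 = (14/5 + 54 + 81) + 9 = 689/5 + 9 = 734/5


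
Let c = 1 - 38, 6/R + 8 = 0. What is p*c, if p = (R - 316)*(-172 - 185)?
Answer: -16735803/4 ≈ -4.1840e+6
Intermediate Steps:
R = -¾ (R = 6/(-8 + 0) = 6/(-8) = 6*(-⅛) = -¾ ≈ -0.75000)
c = -37
p = 452319/4 (p = (-¾ - 316)*(-172 - 185) = -1267/4*(-357) = 452319/4 ≈ 1.1308e+5)
p*c = (452319/4)*(-37) = -16735803/4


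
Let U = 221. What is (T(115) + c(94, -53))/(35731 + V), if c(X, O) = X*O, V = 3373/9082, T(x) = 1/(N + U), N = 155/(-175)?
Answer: -174289451513/1250021437380 ≈ -0.13943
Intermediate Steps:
N = -31/35 (N = 155*(-1/175) = -31/35 ≈ -0.88571)
T(x) = 35/7704 (T(x) = 1/(-31/35 + 221) = 1/(7704/35) = 35/7704)
V = 3373/9082 (V = 3373*(1/9082) = 3373/9082 ≈ 0.37139)
c(X, O) = O*X
(T(115) + c(94, -53))/(35731 + V) = (35/7704 - 53*94)/(35731 + 3373/9082) = (35/7704 - 4982)/(324512315/9082) = -38381293/7704*9082/324512315 = -174289451513/1250021437380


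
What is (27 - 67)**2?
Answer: 1600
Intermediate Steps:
(27 - 67)**2 = (-40)**2 = 1600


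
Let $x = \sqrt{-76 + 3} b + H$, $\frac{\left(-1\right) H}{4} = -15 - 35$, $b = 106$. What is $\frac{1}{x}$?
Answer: $\frac{50}{215057} - \frac{53 i \sqrt{73}}{430114} \approx 0.0002325 - 0.0010528 i$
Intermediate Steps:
$H = 200$ ($H = - 4 \left(-15 - 35\right) = \left(-4\right) \left(-50\right) = 200$)
$x = 200 + 106 i \sqrt{73}$ ($x = \sqrt{-76 + 3} \cdot 106 + 200 = \sqrt{-73} \cdot 106 + 200 = i \sqrt{73} \cdot 106 + 200 = 106 i \sqrt{73} + 200 = 200 + 106 i \sqrt{73} \approx 200.0 + 905.66 i$)
$\frac{1}{x} = \frac{1}{200 + 106 i \sqrt{73}}$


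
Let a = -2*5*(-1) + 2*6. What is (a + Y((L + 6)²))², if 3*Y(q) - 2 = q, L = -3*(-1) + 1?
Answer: 3136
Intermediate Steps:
L = 4 (L = 3 + 1 = 4)
Y(q) = ⅔ + q/3
a = 22 (a = -10*(-1) + 12 = 10 + 12 = 22)
(a + Y((L + 6)²))² = (22 + (⅔ + (4 + 6)²/3))² = (22 + (⅔ + (⅓)*10²))² = (22 + (⅔ + (⅓)*100))² = (22 + (⅔ + 100/3))² = (22 + 34)² = 56² = 3136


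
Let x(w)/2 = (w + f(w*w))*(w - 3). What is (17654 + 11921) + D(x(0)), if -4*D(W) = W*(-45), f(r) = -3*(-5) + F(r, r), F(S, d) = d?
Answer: 57125/2 ≈ 28563.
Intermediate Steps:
f(r) = 15 + r (f(r) = -3*(-5) + r = 15 + r)
x(w) = 2*(-3 + w)*(15 + w + w**2) (x(w) = 2*((w + (15 + w*w))*(w - 3)) = 2*((w + (15 + w**2))*(-3 + w)) = 2*((15 + w + w**2)*(-3 + w)) = 2*((-3 + w)*(15 + w + w**2)) = 2*(-3 + w)*(15 + w + w**2))
D(W) = 45*W/4 (D(W) = -W*(-45)/4 = -(-45)*W/4 = 45*W/4)
(17654 + 11921) + D(x(0)) = (17654 + 11921) + 45*(-90 - 4*0**2 + 2*0**3 + 24*0)/4 = 29575 + 45*(-90 - 4*0 + 2*0 + 0)/4 = 29575 + 45*(-90 + 0 + 0 + 0)/4 = 29575 + (45/4)*(-90) = 29575 - 2025/2 = 57125/2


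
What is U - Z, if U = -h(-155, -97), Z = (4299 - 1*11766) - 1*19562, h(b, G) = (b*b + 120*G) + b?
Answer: 14799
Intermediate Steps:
h(b, G) = b + b² + 120*G (h(b, G) = (b² + 120*G) + b = b + b² + 120*G)
Z = -27029 (Z = (4299 - 11766) - 19562 = -7467 - 19562 = -27029)
U = -12230 (U = -(-155 + (-155)² + 120*(-97)) = -(-155 + 24025 - 11640) = -1*12230 = -12230)
U - Z = -12230 - 1*(-27029) = -12230 + 27029 = 14799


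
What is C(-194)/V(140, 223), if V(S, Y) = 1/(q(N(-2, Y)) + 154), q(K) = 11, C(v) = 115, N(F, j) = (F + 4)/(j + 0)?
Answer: 18975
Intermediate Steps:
N(F, j) = (4 + F)/j
V(S, Y) = 1/165 (V(S, Y) = 1/(11 + 154) = 1/165)
C(-194)/V(140, 223) = 115/(1/165) = 115*165 = 18975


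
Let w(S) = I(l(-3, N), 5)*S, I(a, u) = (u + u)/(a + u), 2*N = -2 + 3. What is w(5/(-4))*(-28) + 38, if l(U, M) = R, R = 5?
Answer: 73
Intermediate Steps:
N = ½ (N = (-2 + 3)/2 = (½)*1 = ½ ≈ 0.50000)
l(U, M) = 5
I(a, u) = 2*u/(a + u) (I(a, u) = (2*u)/(a + u) = 2*u/(a + u))
w(S) = S (w(S) = (2*5/(5 + 5))*S = (2*5/10)*S = (2*5*(⅒))*S = 1*S = S)
w(5/(-4))*(-28) + 38 = (5/(-4))*(-28) + 38 = (5*(-¼))*(-28) + 38 = -5/4*(-28) + 38 = 35 + 38 = 73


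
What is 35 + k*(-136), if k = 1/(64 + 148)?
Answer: 1821/53 ≈ 34.359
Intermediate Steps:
k = 1/212 ≈ 0.0047170
35 + k*(-136) = 35 + (1/212)*(-136) = 35 - 34/53 = 1821/53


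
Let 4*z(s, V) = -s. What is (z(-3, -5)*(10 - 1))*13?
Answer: 351/4 ≈ 87.750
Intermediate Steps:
z(s, V) = -s/4 (z(s, V) = (-s)/4 = -s/4)
(z(-3, -5)*(10 - 1))*13 = ((-1/4*(-3))*(10 - 1))*13 = ((3/4)*9)*13 = (27/4)*13 = 351/4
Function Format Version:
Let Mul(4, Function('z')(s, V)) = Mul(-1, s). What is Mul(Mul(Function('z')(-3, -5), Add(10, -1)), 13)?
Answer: Rational(351, 4) ≈ 87.750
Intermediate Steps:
Function('z')(s, V) = Mul(Rational(-1, 4), s) (Function('z')(s, V) = Mul(Rational(1, 4), Mul(-1, s)) = Mul(Rational(-1, 4), s))
Mul(Mul(Function('z')(-3, -5), Add(10, -1)), 13) = Mul(Mul(Mul(Rational(-1, 4), -3), Add(10, -1)), 13) = Mul(Mul(Rational(3, 4), 9), 13) = Mul(Rational(27, 4), 13) = Rational(351, 4)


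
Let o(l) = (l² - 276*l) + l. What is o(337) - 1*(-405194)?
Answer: 426088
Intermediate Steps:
o(l) = l² - 275*l
o(337) - 1*(-405194) = 337*(-275 + 337) - 1*(-405194) = 337*62 + 405194 = 20894 + 405194 = 426088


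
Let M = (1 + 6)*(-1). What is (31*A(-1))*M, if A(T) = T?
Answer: 217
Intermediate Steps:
M = -7 (M = 7*(-1) = -7)
(31*A(-1))*M = (31*(-1))*(-7) = -31*(-7) = 217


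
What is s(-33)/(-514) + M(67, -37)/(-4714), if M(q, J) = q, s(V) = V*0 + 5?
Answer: -14502/605749 ≈ -0.023941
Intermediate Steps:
s(V) = 5 (s(V) = 0 + 5 = 5)
s(-33)/(-514) + M(67, -37)/(-4714) = 5/(-514) + 67/(-4714) = 5*(-1/514) + 67*(-1/4714) = -5/514 - 67/4714 = -14502/605749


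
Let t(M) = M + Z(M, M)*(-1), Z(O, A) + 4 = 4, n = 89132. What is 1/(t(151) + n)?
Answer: 1/89283 ≈ 1.1200e-5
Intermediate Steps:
Z(O, A) = 0 (Z(O, A) = -4 + 4 = 0)
t(M) = M (t(M) = M + 0*(-1) = M + 0 = M)
1/(t(151) + n) = 1/(151 + 89132) = 1/89283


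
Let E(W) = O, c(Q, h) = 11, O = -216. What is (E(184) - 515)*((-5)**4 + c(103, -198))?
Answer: -464916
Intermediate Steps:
E(W) = -216
(E(184) - 515)*((-5)**4 + c(103, -198)) = (-216 - 515)*((-5)**4 + 11) = -731*(625 + 11) = -731*636 = -464916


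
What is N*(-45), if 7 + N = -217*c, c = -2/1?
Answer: -19215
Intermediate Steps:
c = -2 (c = -2*1 = -2)
N = 427 (N = -7 - 217*(-2) = -7 + 434 = 427)
N*(-45) = 427*(-45) = -19215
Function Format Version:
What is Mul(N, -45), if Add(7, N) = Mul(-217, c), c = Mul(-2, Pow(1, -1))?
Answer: -19215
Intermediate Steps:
c = -2 (c = Mul(-2, 1) = -2)
N = 427 (N = Add(-7, Mul(-217, -2)) = Add(-7, 434) = 427)
Mul(N, -45) = Mul(427, -45) = -19215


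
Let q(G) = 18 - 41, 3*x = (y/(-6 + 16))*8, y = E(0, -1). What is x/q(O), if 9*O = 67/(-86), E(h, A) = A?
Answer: 4/345 ≈ 0.011594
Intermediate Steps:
y = -1
O = -67/774 (O = (67/(-86))/9 = (67*(-1/86))/9 = (1/9)*(-67/86) = -67/774 ≈ -0.086563)
x = -4/15 (x = ((-1/(-6 + 16))*8)/3 = ((-1/10)*8)/3 = (((1/10)*(-1))*8)/3 = (-1/10*8)/3 = (1/3)*(-4/5) = -4/15 ≈ -0.26667)
q(G) = -23
x/q(O) = -4/15/(-23) = -4/15*(-1/23) = 4/345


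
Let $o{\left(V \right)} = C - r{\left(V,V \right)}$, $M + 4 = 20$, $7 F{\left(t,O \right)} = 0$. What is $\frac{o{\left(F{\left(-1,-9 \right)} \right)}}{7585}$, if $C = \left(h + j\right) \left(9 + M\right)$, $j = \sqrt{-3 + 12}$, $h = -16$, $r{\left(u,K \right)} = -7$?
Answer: $- \frac{318}{7585} \approx -0.041925$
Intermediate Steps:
$F{\left(t,O \right)} = 0$ ($F{\left(t,O \right)} = \frac{1}{7} \cdot 0 = 0$)
$M = 16$ ($M = -4 + 20 = 16$)
$j = 3$ ($j = \sqrt{9} = 3$)
$C = -325$ ($C = \left(-16 + 3\right) \left(9 + 16\right) = \left(-13\right) 25 = -325$)
$o{\left(V \right)} = -318$ ($o{\left(V \right)} = -325 - -7 = -325 + 7 = -318$)
$\frac{o{\left(F{\left(-1,-9 \right)} \right)}}{7585} = - \frac{318}{7585}$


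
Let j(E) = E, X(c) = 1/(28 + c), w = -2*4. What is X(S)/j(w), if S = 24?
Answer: -1/416 ≈ -0.0024038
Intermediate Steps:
w = -8
X(S)/j(w) = 1/((28 + 24)*(-8)) = -⅛/52 = (1/52)*(-⅛) = -1/416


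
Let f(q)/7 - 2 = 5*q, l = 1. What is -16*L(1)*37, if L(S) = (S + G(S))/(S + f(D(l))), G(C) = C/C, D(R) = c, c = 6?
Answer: -1184/225 ≈ -5.2622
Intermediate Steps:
D(R) = 6
G(C) = 1
f(q) = 14 + 35*q (f(q) = 14 + 7*(5*q) = 14 + 35*q)
L(S) = (1 + S)/(224 + S) (L(S) = (S + 1)/(S + (14 + 35*6)) = (1 + S)/(S + (14 + 210)) = (1 + S)/(S + 224) = (1 + S)/(224 + S))
-16*L(1)*37 = -16*(1 + 1)/(224 + 1)*37 = -16*2/225*37 = -32/225*37 = -1184/225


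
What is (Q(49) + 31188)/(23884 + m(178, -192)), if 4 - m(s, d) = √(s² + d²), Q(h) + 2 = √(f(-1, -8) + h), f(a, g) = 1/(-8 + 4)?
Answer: 186242792/142641999 + √3341715/570567996 + 2986*√195/142641999 + 15593*√17137/142641999 ≈ 1.3203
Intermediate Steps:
f(a, g) = -¼ (f(a, g) = 1/(-4) = -¼)
Q(h) = -2 + √(-¼ + h)
m(s, d) = 4 - √(d² + s²) (m(s, d) = 4 - √(s² + d²) = 4 - √(d² + s²))
(Q(49) + 31188)/(23884 + m(178, -192)) = ((-2 + √(-1 + 4*49)/2) + 31188)/(23884 + (4 - √((-192)² + 178²))) = ((-2 + √(-1 + 196)/2) + 31188)/(23884 + (4 - √(36864 + 31684))) = ((-2 + √195/2) + 31188)/(23884 + (4 - √68548)) = (31186 + √195/2)/(23884 + (4 - 2*√17137)) = (31186 + √195/2)/(23888 - 2*√17137)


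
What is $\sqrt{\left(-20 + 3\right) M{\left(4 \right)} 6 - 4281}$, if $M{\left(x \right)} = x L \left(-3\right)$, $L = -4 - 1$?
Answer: $i \sqrt{10401} \approx 101.99 i$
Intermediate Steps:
$L = -5$
$M{\left(x \right)} = 15 x$ ($M{\left(x \right)} = x \left(-5\right) \left(-3\right) = - 5 x \left(-3\right) = 15 x$)
$\sqrt{\left(-20 + 3\right) M{\left(4 \right)} 6 - 4281} = \sqrt{\left(-20 + 3\right) 15 \cdot 4 \cdot 6 - 4281} = \sqrt{- 17 \cdot 60 \cdot 6 - 4281} = \sqrt{\left(-17\right) 360 - 4281} = \sqrt{-6120 - 4281} = \sqrt{-10401} = i \sqrt{10401}$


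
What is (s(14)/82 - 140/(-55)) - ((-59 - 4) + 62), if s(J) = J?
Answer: 1676/451 ≈ 3.7162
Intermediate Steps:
(s(14)/82 - 140/(-55)) - ((-59 - 4) + 62) = (14/82 - 140/(-55)) - ((-59 - 4) + 62) = (14*(1/82) - 140*(-1/55)) - (-63 + 62) = (7/41 + 28/11) - 1*(-1) = 1225/451 + 1 = 1676/451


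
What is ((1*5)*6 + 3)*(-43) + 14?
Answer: -1405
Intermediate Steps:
((1*5)*6 + 3)*(-43) + 14 = (5*6 + 3)*(-43) + 14 = (30 + 3)*(-43) + 14 = 33*(-43) + 14 = -1419 + 14 = -1405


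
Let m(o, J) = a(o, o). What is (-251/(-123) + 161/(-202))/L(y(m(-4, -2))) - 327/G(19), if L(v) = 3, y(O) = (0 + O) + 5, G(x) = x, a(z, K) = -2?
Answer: -23786845/1416222 ≈ -16.796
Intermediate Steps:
m(o, J) = -2
y(O) = 5 + O (y(O) = O + 5 = 5 + O)
(-251/(-123) + 161/(-202))/L(y(m(-4, -2))) - 327/G(19) = (-251/(-123) + 161/(-202))/3 - 327/19 = (-251*(-1/123) + 161*(-1/202))*(⅓) - 327*1/19 = (251/123 - 161/202)*(⅓) - 327/19 = (30899/24846)*(⅓) - 327/19 = 30899/74538 - 327/19 = -23786845/1416222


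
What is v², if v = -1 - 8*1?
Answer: 81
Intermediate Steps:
v = -9 (v = -1 - 8 = -9)
v² = (-9)² = 81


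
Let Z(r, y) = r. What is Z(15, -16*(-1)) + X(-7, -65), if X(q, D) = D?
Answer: -50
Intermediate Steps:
Z(15, -16*(-1)) + X(-7, -65) = 15 - 65 = -50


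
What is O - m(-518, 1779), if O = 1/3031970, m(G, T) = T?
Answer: -5393874629/3031970 ≈ -1779.0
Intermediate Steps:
O = 1/3031970 ≈ 3.2982e-7
O - m(-518, 1779) = 1/3031970 - 1*1779 = 1/3031970 - 1779 = -5393874629/3031970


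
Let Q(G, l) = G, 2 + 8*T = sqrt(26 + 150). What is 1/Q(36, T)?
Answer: 1/36 ≈ 0.027778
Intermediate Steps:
T = -1/4 + sqrt(11)/2 (T = -1/4 + sqrt(26 + 150)/8 = -1/4 + sqrt(176)/8 = -1/4 + (4*sqrt(11))/8 = -1/4 + sqrt(11)/2 ≈ 1.4083)
1/Q(36, T) = 1/36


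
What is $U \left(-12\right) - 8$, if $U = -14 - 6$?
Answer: $232$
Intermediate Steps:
$U = -20$ ($U = -14 - 6 = -20$)
$U \left(-12\right) - 8 = \left(-20\right) \left(-12\right) - 8 = 240 - 8 = 232$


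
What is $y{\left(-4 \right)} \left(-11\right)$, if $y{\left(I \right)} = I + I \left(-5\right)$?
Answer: $-176$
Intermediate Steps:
$y{\left(I \right)} = - 4 I$ ($y{\left(I \right)} = I - 5 I = - 4 I$)
$y{\left(-4 \right)} \left(-11\right) = \left(-4\right) \left(-4\right) \left(-11\right) = 16 \left(-11\right) = -176$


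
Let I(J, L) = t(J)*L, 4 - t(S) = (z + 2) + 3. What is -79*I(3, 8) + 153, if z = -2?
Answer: -479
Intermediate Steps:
t(S) = 1 (t(S) = 4 - ((-2 + 2) + 3) = 4 - (0 + 3) = 4 - 1*3 = 4 - 3 = 1)
I(J, L) = L (I(J, L) = 1*L = L)
-79*I(3, 8) + 153 = -79*8 + 153 = -632 + 153 = -479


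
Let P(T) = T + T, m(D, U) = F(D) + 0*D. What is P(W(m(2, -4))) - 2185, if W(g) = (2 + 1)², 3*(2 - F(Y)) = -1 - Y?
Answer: -2167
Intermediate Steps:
F(Y) = 7/3 + Y/3 (F(Y) = 2 - (-1 - Y)/3 = 2 + (⅓ + Y/3) = 7/3 + Y/3)
m(D, U) = 7/3 + D/3 (m(D, U) = (7/3 + D/3) + 0*D = (7/3 + D/3) + 0 = 7/3 + D/3)
W(g) = 9 (W(g) = 3² = 9)
P(T) = 2*T
P(W(m(2, -4))) - 2185 = 2*9 - 2185 = 18 - 2185 = -2167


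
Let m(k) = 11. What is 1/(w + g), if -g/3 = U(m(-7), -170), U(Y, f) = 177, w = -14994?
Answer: -1/15525 ≈ -6.4412e-5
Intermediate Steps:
g = -531 (g = -3*177 = -531)
1/(w + g) = 1/(-14994 - 531) = 1/(-15525) = -1/15525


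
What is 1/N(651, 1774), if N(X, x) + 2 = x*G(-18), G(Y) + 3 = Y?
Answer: -1/37256 ≈ -2.6841e-5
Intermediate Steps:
G(Y) = -3 + Y
N(X, x) = -2 - 21*x (N(X, x) = -2 + x*(-3 - 18) = -2 + x*(-21) = -2 - 21*x)
1/N(651, 1774) = 1/(-2 - 21*1774) = 1/(-2 - 37254) = 1/(-37256) = -1/37256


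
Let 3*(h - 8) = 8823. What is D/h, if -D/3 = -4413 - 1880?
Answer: 6293/983 ≈ 6.4018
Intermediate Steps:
h = 2949 (h = 8 + (⅓)*8823 = 8 + 2941 = 2949)
D = 18879 (D = -3*(-4413 - 1880) = -3*(-6293) = 18879)
D/h = 18879/2949 = 18879*(1/2949) = 6293/983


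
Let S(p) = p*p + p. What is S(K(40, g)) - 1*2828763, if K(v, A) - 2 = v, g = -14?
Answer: -2826957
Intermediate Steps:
K(v, A) = 2 + v
S(p) = p + p² (S(p) = p² + p = p + p²)
S(K(40, g)) - 1*2828763 = (2 + 40)*(1 + (2 + 40)) - 1*2828763 = 42*(1 + 42) - 2828763 = 42*43 - 2828763 = 1806 - 2828763 = -2826957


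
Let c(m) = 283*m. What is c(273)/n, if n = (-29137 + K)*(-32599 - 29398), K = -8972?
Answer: 1981/60580607 ≈ 3.2700e-5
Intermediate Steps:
n = 2362643673 (n = (-29137 - 8972)*(-32599 - 29398) = -38109*(-61997) = 2362643673)
c(273)/n = (283*273)/2362643673 = 77259*(1/2362643673) = 1981/60580607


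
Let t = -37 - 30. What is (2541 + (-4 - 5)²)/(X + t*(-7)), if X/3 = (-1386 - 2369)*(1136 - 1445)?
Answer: 1311/1740677 ≈ 0.00075315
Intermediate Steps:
t = -67
X = 3480885 (X = 3*((-1386 - 2369)*(1136 - 1445)) = 3*(-3755*(-309)) = 3*1160295 = 3480885)
(2541 + (-4 - 5)²)/(X + t*(-7)) = (2541 + (-4 - 5)²)/(3480885 - 67*(-7)) = (2541 + (-9)²)/(3480885 + 469) = (2541 + 81)/3481354 = 2622*(1/3481354) = 1311/1740677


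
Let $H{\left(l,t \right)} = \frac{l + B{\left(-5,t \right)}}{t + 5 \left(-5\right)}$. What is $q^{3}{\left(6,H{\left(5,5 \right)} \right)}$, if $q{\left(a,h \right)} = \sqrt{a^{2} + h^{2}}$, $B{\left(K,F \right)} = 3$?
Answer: $\frac{1808 \sqrt{226}}{125} \approx 217.44$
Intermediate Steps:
$H{\left(l,t \right)} = \frac{3 + l}{-25 + t}$ ($H{\left(l,t \right)} = \frac{l + 3}{t + 5 \left(-5\right)} = \frac{3 + l}{t - 25} = \frac{3 + l}{-25 + t}$)
$q^{3}{\left(6,H{\left(5,5 \right)} \right)} = \left(\sqrt{6^{2} + \left(\frac{3 + 5}{-25 + 5}\right)^{2}}\right)^{3} = \left(\sqrt{36 + \left(\frac{1}{-20} \cdot 8\right)^{2}}\right)^{3} = \left(\sqrt{36 + \left(\left(- \frac{1}{20}\right) 8\right)^{2}}\right)^{3} = \left(\sqrt{36 + \left(- \frac{2}{5}\right)^{2}}\right)^{3} = \left(\sqrt{36 + \frac{4}{25}}\right)^{3} = \left(\sqrt{\frac{904}{25}}\right)^{3} = \left(\frac{2 \sqrt{226}}{5}\right)^{3} = \frac{1808 \sqrt{226}}{125}$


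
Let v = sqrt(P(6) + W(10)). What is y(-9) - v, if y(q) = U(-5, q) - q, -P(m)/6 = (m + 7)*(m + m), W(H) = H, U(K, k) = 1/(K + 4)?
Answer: 8 - I*sqrt(926) ≈ 8.0 - 30.43*I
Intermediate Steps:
U(K, k) = 1/(4 + K)
P(m) = -12*m*(7 + m) (P(m) = -6*(m + 7)*(m + m) = -6*(7 + m)*2*m = -12*m*(7 + m))
y(q) = -1 - q (y(q) = 1/(4 - 5) - q = 1/(-1) - q = -1 - q)
v = I*sqrt(926) (v = sqrt(-12*6*(7 + 6) + 10) = sqrt(-12*6*13 + 10) = sqrt(-936 + 10) = sqrt(-926) = I*sqrt(926) ≈ 30.43*I)
y(-9) - v = (-1 - 1*(-9)) - I*sqrt(926) = (-1 + 9) - I*sqrt(926) = 8 - I*sqrt(926)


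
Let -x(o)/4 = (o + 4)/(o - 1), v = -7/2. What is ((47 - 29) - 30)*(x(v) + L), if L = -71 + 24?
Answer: 1676/3 ≈ 558.67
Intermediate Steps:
v = -7/2 (v = -7*½ = -7/2 ≈ -3.5000)
L = -47
x(o) = -4*(4 + o)/(-1 + o) (x(o) = -4*(o + 4)/(o - 1) = -4*(4 + o)/(-1 + o))
((47 - 29) - 30)*(x(v) + L) = ((47 - 29) - 30)*(4*(-4 - 1*(-7/2))/(-1 - 7/2) - 47) = (18 - 30)*(4*(-4 + 7/2)/(-9/2) - 47) = -12*(4*(-2/9)*(-½) - 47) = -12*(4/9 - 47) = -12*(-419/9) = 1676/3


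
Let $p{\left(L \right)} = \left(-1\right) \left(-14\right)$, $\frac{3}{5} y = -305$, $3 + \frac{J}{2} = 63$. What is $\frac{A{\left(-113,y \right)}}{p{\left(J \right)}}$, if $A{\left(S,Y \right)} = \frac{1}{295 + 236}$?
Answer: $\frac{1}{7434} \approx 0.00013452$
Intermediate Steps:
$J = 120$ ($J = -6 + 2 \cdot 63 = -6 + 126 = 120$)
$y = - \frac{1525}{3}$ ($y = \frac{5}{3} \left(-305\right) = - \frac{1525}{3} \approx -508.33$)
$A{\left(S,Y \right)} = \frac{1}{531}$
$p{\left(L \right)} = 14$
$\frac{A{\left(-113,y \right)}}{p{\left(J \right)}} = \frac{1}{531 \cdot 14} = \frac{1}{531} \cdot \frac{1}{14} = \frac{1}{7434}$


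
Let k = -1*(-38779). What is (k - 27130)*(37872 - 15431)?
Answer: 261415209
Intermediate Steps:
k = 38779
(k - 27130)*(37872 - 15431) = (38779 - 27130)*(37872 - 15431) = 11649*22441 = 261415209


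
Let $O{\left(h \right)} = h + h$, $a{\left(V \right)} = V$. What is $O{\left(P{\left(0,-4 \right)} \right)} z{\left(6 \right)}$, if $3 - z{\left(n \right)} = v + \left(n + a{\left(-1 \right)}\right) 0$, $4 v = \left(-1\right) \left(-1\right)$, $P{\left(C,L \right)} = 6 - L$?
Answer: $55$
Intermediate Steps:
$O{\left(h \right)} = 2 h$
$v = \frac{1}{4}$ ($v = \frac{\left(-1\right) \left(-1\right)}{4} = \frac{1}{4} \cdot 1 = \frac{1}{4} \approx 0.25$)
$z{\left(n \right)} = \frac{11}{4}$ ($z{\left(n \right)} = 3 - \left(\frac{1}{4} + \left(n - 1\right) 0\right) = 3 - \left(\frac{1}{4} + \left(-1 + n\right) 0\right) = 3 - \left(\frac{1}{4} + 0\right) = 3 - \frac{1}{4} = \frac{11}{4}$)
$O{\left(P{\left(0,-4 \right)} \right)} z{\left(6 \right)} = 2 \left(6 - -4\right) \frac{11}{4} = 2 \left(6 + 4\right) \frac{11}{4} = 2 \cdot 10 \cdot \frac{11}{4} = 20 \cdot \frac{11}{4} = 55$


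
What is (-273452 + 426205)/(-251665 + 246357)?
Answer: -152753/5308 ≈ -28.778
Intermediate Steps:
(-273452 + 426205)/(-251665 + 246357) = 152753/(-5308) = 152753*(-1/5308) = -152753/5308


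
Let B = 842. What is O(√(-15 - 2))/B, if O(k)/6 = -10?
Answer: -30/421 ≈ -0.071259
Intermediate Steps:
O(k) = -60 (O(k) = 6*(-10) = -60)
O(√(-15 - 2))/B = -60/842 = -60*1/842 = -30/421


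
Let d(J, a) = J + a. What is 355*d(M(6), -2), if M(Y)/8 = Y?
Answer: 16330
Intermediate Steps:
M(Y) = 8*Y
355*d(M(6), -2) = 355*(8*6 - 2) = 355*(48 - 2) = 355*46 = 16330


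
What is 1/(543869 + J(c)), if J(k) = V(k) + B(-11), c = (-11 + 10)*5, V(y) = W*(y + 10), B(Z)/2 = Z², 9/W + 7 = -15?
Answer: 22/11970397 ≈ 1.8379e-6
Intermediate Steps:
W = -9/22 (W = 9/(-7 - 15) = 9/(-22) = 9*(-1/22) = -9/22 ≈ -0.40909)
B(Z) = 2*Z²
V(y) = -45/11 - 9*y/22 (V(y) = -9*(y + 10)/22 = -9*(10 + y)/22 = -45/11 - 9*y/22)
c = -5 (c = -1*5 = -5)
J(k) = 2617/11 - 9*k/22 (J(k) = (-45/11 - 9*k/22) + 2*(-11)² = (-45/11 - 9*k/22) + 2*121 = (-45/11 - 9*k/22) + 242 = 2617/11 - 9*k/22)
1/(543869 + J(c)) = 1/(543869 + (2617/11 - 9/22*(-5))) = 1/(543869 + (2617/11 + 45/22)) = 1/(543869 + 5279/22) = 1/(11970397/22) = 22/11970397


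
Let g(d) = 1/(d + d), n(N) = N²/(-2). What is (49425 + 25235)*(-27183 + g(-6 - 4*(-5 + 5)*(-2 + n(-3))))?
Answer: -6088467005/3 ≈ -2.0295e+9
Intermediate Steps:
n(N) = -N²/2 (n(N) = N²*(-½) = -N²/2)
g(d) = 1/(2*d)
(49425 + 25235)*(-27183 + g(-6 - 4*(-5 + 5)*(-2 + n(-3)))) = (49425 + 25235)*(-27183 + 1/(2*(-6 - 4*(-5 + 5)*(-2 - ½*(-3)²)))) = 74660*(-27183 + 1/(2*(-6 - 0*(-2 - ½*9)))) = 74660*(-27183 + 1/(2*(-6 - 0*(-2 - 9/2)))) = 74660*(-27183 + 1/(2*(-6 - 0*(-13)/2))) = 74660*(-27183 + 1/(2*(-6 - 4*0))) = 74660*(-27183 + 1/(2*(-6 + 0))) = 74660*(-27183 + (½)/(-6)) = 74660*(-27183 + (½)*(-⅙)) = 74660*(-27183 - 1/12) = 74660*(-326197/12) = -6088467005/3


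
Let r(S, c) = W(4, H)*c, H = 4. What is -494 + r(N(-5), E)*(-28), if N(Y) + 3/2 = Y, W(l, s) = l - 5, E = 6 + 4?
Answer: -214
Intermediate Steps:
E = 10
W(l, s) = -5 + l
N(Y) = -3/2 + Y
r(S, c) = -c (r(S, c) = (-5 + 4)*c = -c)
-494 + r(N(-5), E)*(-28) = -494 - 1*10*(-28) = -494 - 10*(-28) = -494 + 280 = -214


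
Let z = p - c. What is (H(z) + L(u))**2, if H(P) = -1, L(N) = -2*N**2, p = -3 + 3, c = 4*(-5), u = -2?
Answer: 81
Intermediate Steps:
c = -20
p = 0
z = 20 (z = 0 - 1*(-20) = 0 + 20 = 20)
(H(z) + L(u))**2 = (-1 - 2*(-2)**2)**2 = (-1 - 2*4)**2 = (-1 - 8)**2 = (-9)**2 = 81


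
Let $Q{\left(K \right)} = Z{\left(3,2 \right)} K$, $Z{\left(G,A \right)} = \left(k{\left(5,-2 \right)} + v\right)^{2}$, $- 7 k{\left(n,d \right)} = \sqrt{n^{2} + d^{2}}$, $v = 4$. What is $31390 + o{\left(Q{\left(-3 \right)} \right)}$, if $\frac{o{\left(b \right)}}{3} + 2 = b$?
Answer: $\frac{1530499}{49} + \frac{72 \sqrt{29}}{7} \approx 31290.0$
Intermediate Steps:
$k{\left(n,d \right)} = - \frac{\sqrt{d^{2} + n^{2}}}{7}$ ($k{\left(n,d \right)} = - \frac{\sqrt{n^{2} + d^{2}}}{7} = - \frac{\sqrt{d^{2} + n^{2}}}{7}$)
$Z{\left(G,A \right)} = \left(4 - \frac{\sqrt{29}}{7}\right)^{2}$ ($Z{\left(G,A \right)} = \left(- \frac{\sqrt{\left(-2\right)^{2} + 5^{2}}}{7} + 4\right)^{2} = \left(- \frac{\sqrt{4 + 25}}{7} + 4\right)^{2} = \left(- \frac{\sqrt{29}}{7} + 4\right)^{2} = \left(4 - \frac{\sqrt{29}}{7}\right)^{2}$)
$Q{\left(K \right)} = \frac{K \left(28 - \sqrt{29}\right)^{2}}{49}$ ($Q{\left(K \right)} = \frac{\left(28 - \sqrt{29}\right)^{2}}{49} K = \frac{K \left(28 - \sqrt{29}\right)^{2}}{49}$)
$o{\left(b \right)} = -6 + 3 b$
$31390 + o{\left(Q{\left(-3 \right)} \right)} = 31390 + \left(-6 + 3 \cdot \frac{1}{49} \left(-3\right) \left(28 - \sqrt{29}\right)^{2}\right) = 31390 + \left(-6 + 3 \left(- \frac{3 \left(28 - \sqrt{29}\right)^{2}}{49}\right)\right) = 31390 - \left(6 + \frac{9 \left(28 - \sqrt{29}\right)^{2}}{49}\right) = 31384 - \frac{9 \left(28 - \sqrt{29}\right)^{2}}{49}$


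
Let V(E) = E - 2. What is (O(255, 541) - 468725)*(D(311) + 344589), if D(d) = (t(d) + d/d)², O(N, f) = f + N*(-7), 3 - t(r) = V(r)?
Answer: -205665013966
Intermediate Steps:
V(E) = -2 + E
t(r) = 5 - r (t(r) = 3 - (-2 + r) = 3 + (2 - r) = 5 - r)
O(N, f) = f - 7*N
D(d) = (6 - d)² (D(d) = ((5 - d) + d/d)² = ((5 - d) + 1)² = (6 - d)²)
(O(255, 541) - 468725)*(D(311) + 344589) = ((541 - 7*255) - 468725)*((-6 + 311)² + 344589) = ((541 - 1785) - 468725)*(305² + 344589) = (-1244 - 468725)*(93025 + 344589) = -469969*437614 = -205665013966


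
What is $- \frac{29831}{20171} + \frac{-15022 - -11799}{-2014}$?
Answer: $\frac{214413}{1766278} \approx 0.12139$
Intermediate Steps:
$- \frac{29831}{20171} + \frac{-15022 - -11799}{-2014} = \left(-29831\right) \frac{1}{20171} + \left(-15022 + 11799\right) \left(- \frac{1}{2014}\right) = - \frac{1297}{877} - - \frac{3223}{2014} = - \frac{1297}{877} + \frac{3223}{2014} = \frac{214413}{1766278}$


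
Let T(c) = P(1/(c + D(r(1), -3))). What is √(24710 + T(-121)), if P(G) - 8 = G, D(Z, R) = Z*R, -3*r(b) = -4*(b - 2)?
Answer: √37596065/39 ≈ 157.22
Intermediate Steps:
r(b) = -8/3 + 4*b/3 (r(b) = -(-4)*(b - 2)/3 = -(-4)*(-2 + b)/3 = -(8 - 4*b)/3 = -8/3 + 4*b/3)
D(Z, R) = R*Z
P(G) = 8 + G
T(c) = 8 + 1/(4 + c) (T(c) = 8 + 1/(c - 3*(-8/3 + (4/3)*1)) = 8 + 1/(c - 3*(-8/3 + 4/3)) = 8 + 1/(c - 3*(-4/3)) = 8 + 1/(c + 4) = 8 + 1/(4 + c))
√(24710 + T(-121)) = √(24710 + (33 + 8*(-121))/(4 - 121)) = √(24710 + (33 - 968)/(-117)) = √(24710 - 1/117*(-935)) = √(24710 + 935/117) = √(2892005/117) = √37596065/39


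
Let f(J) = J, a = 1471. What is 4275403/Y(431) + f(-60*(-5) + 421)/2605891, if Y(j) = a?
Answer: 11141235259664/3833265661 ≈ 2906.5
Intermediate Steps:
Y(j) = 1471
4275403/Y(431) + f(-60*(-5) + 421)/2605891 = 4275403/1471 + (-60*(-5) + 421)/2605891 = 4275403*(1/1471) + (300 + 421)*(1/2605891) = 4275403/1471 + 721*(1/2605891) = 4275403/1471 + 721/2605891 = 11141235259664/3833265661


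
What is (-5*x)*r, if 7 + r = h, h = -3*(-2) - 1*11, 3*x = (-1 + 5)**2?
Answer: 320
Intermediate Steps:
x = 16/3 (x = (-1 + 5)**2/3 = (1/3)*4**2 = (1/3)*16 = 16/3 ≈ 5.3333)
h = -5 (h = 6 - 11 = -5)
r = -12 (r = -7 - 5 = -12)
(-5*x)*r = -5*16/3*(-12) = -80/3*(-12) = 320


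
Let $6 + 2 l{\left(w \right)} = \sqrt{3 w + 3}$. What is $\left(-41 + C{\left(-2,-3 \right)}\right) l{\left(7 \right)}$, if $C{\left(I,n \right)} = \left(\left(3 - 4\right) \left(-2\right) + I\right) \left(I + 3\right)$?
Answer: $123 - 41 \sqrt{6} \approx 22.571$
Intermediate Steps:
$C{\left(I,n \right)} = \left(2 + I\right) \left(3 + I\right)$ ($C{\left(I,n \right)} = \left(\left(-1\right) \left(-2\right) + I\right) \left(3 + I\right) = \left(2 + I\right) \left(3 + I\right)$)
$l{\left(w \right)} = -3 + \frac{\sqrt{3 + 3 w}}{2}$ ($l{\left(w \right)} = -3 + \frac{\sqrt{3 w + 3}}{2} = -3 + \frac{\sqrt{3 + 3 w}}{2}$)
$\left(-41 + C{\left(-2,-3 \right)}\right) l{\left(7 \right)} = \left(-41 + \left(6 + \left(-2\right)^{2} + 5 \left(-2\right)\right)\right) \left(-3 + \frac{\sqrt{3 + 3 \cdot 7}}{2}\right) = \left(-41 + \left(6 + 4 - 10\right)\right) \left(-3 + \frac{\sqrt{3 + 21}}{2}\right) = \left(-41 + 0\right) \left(-3 + \frac{\sqrt{24}}{2}\right) = - 41 \left(-3 + \frac{2 \sqrt{6}}{2}\right) = - 41 \left(-3 + \sqrt{6}\right) = 123 - 41 \sqrt{6}$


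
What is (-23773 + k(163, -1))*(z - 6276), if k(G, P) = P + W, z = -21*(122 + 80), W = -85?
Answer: 250948962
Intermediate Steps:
z = -4242 (z = -21*202 = -4242)
k(G, P) = -85 + P (k(G, P) = P - 85 = -85 + P)
(-23773 + k(163, -1))*(z - 6276) = (-23773 + (-85 - 1))*(-4242 - 6276) = (-23773 - 86)*(-10518) = -23859*(-10518) = 250948962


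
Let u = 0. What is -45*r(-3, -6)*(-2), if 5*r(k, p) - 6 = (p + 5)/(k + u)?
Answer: 114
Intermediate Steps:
r(k, p) = 6/5 + (5 + p)/(5*k) (r(k, p) = 6/5 + ((p + 5)/(k + 0))/5 = 6/5 + ((5 + p)/k)/5 = 6/5 + (5 + p)/(5*k))
-45*r(-3, -6)*(-2) = -9*(5 - 6 + 6*(-3))/(-3)*(-2) = -9*(-1)*(5 - 6 - 18)/3*(-2) = -9*(-1)*(-19)/3*(-2) = -45*19/15*(-2) = -57*(-2) = 114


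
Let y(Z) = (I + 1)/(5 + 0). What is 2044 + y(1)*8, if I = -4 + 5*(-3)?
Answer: 10076/5 ≈ 2015.2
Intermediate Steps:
I = -19 (I = -4 - 15 = -19)
y(Z) = -18/5 (y(Z) = (-19 + 1)/(5 + 0) = -18/5)
2044 + y(1)*8 = 2044 - 18/5*8 = 2044 - 144/5 = 10076/5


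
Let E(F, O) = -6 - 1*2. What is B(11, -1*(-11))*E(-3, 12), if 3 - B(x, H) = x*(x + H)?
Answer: 1912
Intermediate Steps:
E(F, O) = -8 (E(F, O) = -6 - 2 = -8)
B(x, H) = 3 - x*(H + x) (B(x, H) = 3 - x*(x + H) = 3 - x*(H + x))
B(11, -1*(-11))*E(-3, 12) = (3 - 1*11**2 - 1*(-1*(-11))*11)*(-8) = (3 - 1*121 - 1*11*11)*(-8) = (3 - 121 - 121)*(-8) = -239*(-8) = 1912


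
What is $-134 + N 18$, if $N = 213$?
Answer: $3700$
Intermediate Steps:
$-134 + N 18 = -134 + 213 \cdot 18 = -134 + 3834 = 3700$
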